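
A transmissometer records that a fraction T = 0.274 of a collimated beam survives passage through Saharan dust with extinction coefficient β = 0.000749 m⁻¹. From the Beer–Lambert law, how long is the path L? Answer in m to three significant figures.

1730 m

Beer–Lambert: T = exp(−βL) ⇒ L = −ln(T)/β = −ln(0.274)/0.000749 = 1.2946/0.000749 = 1728 m.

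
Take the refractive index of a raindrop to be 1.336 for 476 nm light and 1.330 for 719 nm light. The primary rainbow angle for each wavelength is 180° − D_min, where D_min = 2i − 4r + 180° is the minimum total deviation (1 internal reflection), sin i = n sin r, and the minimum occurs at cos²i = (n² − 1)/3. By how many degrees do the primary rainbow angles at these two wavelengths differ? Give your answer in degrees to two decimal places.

0.87°

At 476 nm (n = 1.336): cos²i = 0.26163 → i = 59.236°, r = 40.029°, D_min = 138.356°, rainbow angle = 41.644°.
At 719 nm (n = 1.330): cos²i = 0.25630 → i = 59.585°, r = 40.422°, D_min = 137.484°, rainbow angle = 42.516°.
Angular width = |41.644° − 42.516°| = 0.873°.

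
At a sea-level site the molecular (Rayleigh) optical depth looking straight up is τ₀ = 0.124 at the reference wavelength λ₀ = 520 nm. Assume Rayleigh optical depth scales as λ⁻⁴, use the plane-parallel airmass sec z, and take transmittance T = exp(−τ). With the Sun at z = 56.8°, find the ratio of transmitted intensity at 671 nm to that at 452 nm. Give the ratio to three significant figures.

1.37

Airmass: sec 56.8° = 1.8263.
τ(671 nm) = 0.124 × (520/671)⁴ × 1.8263 = 0.124 × 0.3607 × 1.8263 = 0.0817.
τ(452 nm) = 0.124 × (520/452)⁴ × 1.8263 = 0.124 × 1.7517 × 1.8263 = 0.3967.
T(671)/T(452) = exp(τ_B − τ_A) = exp(0.3150) = 1.3703.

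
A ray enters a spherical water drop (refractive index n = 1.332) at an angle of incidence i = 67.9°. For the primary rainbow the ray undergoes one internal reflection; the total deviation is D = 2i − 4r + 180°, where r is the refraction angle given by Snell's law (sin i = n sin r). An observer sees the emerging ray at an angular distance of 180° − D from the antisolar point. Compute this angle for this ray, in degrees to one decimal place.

sin r = sin 67.9° / 1.332 = 0.9265/1.332 = 0.6956; r = 44.07°.
D = 2·67.9° − 4·44.07° + 180° = 135.80° − 176.30° + 180° = 139.50°.
Angle from antisolar point = 180° − D = 40.50°.

40.5°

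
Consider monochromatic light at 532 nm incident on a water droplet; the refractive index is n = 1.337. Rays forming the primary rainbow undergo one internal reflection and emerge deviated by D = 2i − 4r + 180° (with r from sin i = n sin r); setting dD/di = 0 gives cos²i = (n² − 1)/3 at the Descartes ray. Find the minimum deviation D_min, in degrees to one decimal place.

cos²i = (1.78757 − 1)/3 = 0.26252; i = arccos(0.51237) = 59.178°.
sin r = sin 59.178°/1.337 = 0.64231; r = 39.964°.
D_min = 2·59.178° − 4·39.964° + 180° = 138.500°.

138.5°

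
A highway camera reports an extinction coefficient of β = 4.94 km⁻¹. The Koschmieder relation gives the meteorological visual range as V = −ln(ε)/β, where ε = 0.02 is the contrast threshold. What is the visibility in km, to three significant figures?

V = −ln(0.02) / 4.94 = 3.912 / 4.94 = 0.7919 km.

0.792 km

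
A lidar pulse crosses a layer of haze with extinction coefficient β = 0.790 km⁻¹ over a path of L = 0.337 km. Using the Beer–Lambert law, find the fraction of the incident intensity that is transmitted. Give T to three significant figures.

τ = β·L = 0.790 × 0.337 = 0.2662.
T = exp(−0.2662) = 0.7663.

0.766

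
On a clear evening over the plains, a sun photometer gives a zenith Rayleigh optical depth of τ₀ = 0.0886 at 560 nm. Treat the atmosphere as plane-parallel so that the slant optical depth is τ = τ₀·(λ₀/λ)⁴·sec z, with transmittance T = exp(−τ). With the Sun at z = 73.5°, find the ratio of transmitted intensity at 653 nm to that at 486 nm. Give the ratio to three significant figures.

Airmass: sec 73.5° = 3.5209.
τ(653 nm) = 0.0886 × (560/653)⁴ × 3.5209 = 0.0886 × 0.5409 × 3.5209 = 0.1687.
τ(486 nm) = 0.0886 × (560/486)⁴ × 3.5209 = 0.0886 × 1.7628 × 3.5209 = 0.5499.
T(653)/T(486) = exp(τ_B − τ_A) = exp(0.3812) = 1.4640.

1.46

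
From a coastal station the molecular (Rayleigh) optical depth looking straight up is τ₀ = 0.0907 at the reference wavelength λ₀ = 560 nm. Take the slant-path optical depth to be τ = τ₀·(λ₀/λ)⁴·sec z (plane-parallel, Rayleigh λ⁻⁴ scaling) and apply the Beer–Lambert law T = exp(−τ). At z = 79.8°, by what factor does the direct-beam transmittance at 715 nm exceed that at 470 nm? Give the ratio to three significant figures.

2.32

Airmass: sec 79.8° = 5.6470.
τ(715 nm) = 0.0907 × (560/715)⁴ × 5.6470 = 0.0907 × 0.3763 × 5.6470 = 0.1927.
τ(470 nm) = 0.0907 × (560/470)⁴ × 5.6470 = 0.0907 × 2.0154 × 5.6470 = 1.0323.
T(715)/T(470) = exp(τ_B − τ_A) = exp(0.8395) = 2.3153.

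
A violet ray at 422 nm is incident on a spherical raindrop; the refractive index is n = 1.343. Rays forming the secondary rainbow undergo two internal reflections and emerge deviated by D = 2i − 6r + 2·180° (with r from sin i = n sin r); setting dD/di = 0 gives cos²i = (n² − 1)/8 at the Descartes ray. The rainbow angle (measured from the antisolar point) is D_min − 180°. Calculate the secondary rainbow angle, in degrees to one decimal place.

cos²i = (1.80365 − 1)/8 = 0.10046; i = arccos(0.31695) = 71.522°.
sin r = sin 71.522°/1.343 = 0.70621; r = 44.928°.
D_min = 2·71.522° − 6·44.928° + 360° = 233.478°.
Rainbow angle = D_min − 180° = 53.478°.

53.5°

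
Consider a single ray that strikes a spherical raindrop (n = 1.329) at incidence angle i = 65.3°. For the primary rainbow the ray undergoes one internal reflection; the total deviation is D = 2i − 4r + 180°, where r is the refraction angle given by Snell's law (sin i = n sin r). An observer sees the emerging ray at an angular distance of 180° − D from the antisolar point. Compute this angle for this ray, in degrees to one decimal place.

sin r = sin 65.3° / 1.329 = 0.9085/1.329 = 0.6836; r = 43.13°.
D = 2·65.3° − 4·43.13° + 180° = 130.60° − 172.50° + 180° = 138.10°.
Angle from antisolar point = 180° − D = 41.90°.

41.9°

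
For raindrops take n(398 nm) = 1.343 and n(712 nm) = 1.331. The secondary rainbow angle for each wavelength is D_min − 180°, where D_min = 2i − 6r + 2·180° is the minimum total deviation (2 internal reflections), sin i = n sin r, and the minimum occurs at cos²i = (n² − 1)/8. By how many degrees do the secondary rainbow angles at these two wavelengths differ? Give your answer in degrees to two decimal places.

At 398 nm (n = 1.343): cos²i = 0.10046 → i = 71.522°, r = 44.928°, D_min = 233.478°, rainbow angle = 53.478°.
At 712 nm (n = 1.331): cos²i = 0.09645 → i = 71.907°, r = 45.575°, D_min = 230.365°, rainbow angle = 50.365°.
Angular width = |53.478° − 50.365°| = 3.113°.

3.11°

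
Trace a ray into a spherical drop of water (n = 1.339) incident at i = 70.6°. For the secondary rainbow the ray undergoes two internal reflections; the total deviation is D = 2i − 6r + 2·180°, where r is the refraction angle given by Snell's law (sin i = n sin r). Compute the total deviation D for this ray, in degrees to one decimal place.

sin r = sin 70.6° / 1.339 = 0.9432/1.339 = 0.7044; r = 44.78°.
D = 2·70.6° − 6·44.78° + 2·180° = 141.20° − 268.70° + 360° = 232.50°.

232.5°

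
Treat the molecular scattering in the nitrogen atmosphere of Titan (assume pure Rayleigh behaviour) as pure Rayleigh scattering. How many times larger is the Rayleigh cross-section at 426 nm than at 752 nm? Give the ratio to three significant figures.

Rayleigh scattering ∝ λ⁻⁴, so the ratio of coefficients is the inverse fourth power of the wavelength ratio.
σ(426)/σ(752) = (752/426)⁴ = (1.7653)⁴ = 9.71.

9.71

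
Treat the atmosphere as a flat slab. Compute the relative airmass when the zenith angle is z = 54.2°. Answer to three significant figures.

X = sec z = 1/cos 54.2° = 1/0.5850 = 1.7095.

1.71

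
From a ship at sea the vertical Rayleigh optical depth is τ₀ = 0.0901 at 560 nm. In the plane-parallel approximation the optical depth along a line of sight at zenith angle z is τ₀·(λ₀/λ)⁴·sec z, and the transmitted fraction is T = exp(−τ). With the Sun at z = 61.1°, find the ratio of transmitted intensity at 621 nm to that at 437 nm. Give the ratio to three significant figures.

Airmass: sec 61.1° = 2.0692.
τ(621 nm) = 0.0901 × (560/621)⁴ × 2.0692 = 0.0901 × 0.6613 × 2.0692 = 0.1233.
τ(437 nm) = 0.0901 × (560/437)⁴ × 2.0692 = 0.0901 × 2.6967 × 2.0692 = 0.5027.
T(621)/T(437) = exp(τ_B − τ_A) = exp(0.3795) = 1.4615.

1.46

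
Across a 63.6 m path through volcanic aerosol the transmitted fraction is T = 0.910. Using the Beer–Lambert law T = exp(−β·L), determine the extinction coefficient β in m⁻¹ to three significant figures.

Beer–Lambert: T = exp(−βL) ⇒ β = −ln(T)/L = −ln(0.910)/63.6 = 0.0943/63.6 = 0.001483 m⁻¹.

0.00148 m⁻¹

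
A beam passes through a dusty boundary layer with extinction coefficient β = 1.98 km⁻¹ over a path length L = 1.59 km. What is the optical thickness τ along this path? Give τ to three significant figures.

τ = β·L = 1.98 × 1.59 = 3.1482.

3.15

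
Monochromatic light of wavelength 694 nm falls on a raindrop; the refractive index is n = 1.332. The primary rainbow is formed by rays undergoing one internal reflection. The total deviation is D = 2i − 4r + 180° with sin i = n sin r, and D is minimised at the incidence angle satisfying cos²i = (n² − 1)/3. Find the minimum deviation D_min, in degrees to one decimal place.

cos²i = (1.77422 − 1)/3 = 0.25807; i = arccos(0.50801) = 59.469°.
sin r = sin 59.469°/1.332 = 0.64666; r = 40.290°.
D_min = 2·59.469° − 4·40.290° + 180° = 137.776°.

137.8°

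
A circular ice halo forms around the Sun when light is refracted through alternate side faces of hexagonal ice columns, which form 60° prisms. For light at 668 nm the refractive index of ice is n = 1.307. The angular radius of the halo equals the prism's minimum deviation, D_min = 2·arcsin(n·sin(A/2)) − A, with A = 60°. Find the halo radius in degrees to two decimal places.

21.61°

n·sin(A/2) = 1.307 × sin 30° = 1.307 × 0.5000 = 0.6535.
D_min = 2·arcsin(0.6535) − 60° = 2 × 40.806° − 60° = 21.612°.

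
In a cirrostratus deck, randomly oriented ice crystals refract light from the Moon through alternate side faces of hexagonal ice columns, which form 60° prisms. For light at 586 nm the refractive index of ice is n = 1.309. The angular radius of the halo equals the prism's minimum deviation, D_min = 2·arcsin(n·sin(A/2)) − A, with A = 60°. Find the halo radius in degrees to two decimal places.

n·sin(A/2) = 1.309 × sin 30° = 1.309 × 0.5000 = 0.6545.
D_min = 2·arcsin(0.6545) − 60° = 2 × 40.882° − 60° = 21.763°.

21.76°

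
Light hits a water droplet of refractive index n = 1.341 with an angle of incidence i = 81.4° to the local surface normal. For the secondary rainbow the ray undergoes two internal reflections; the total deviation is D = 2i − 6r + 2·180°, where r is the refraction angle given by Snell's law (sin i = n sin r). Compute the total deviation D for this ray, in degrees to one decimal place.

237.8°

sin r = sin 81.4° / 1.341 = 0.9888/1.341 = 0.7373; r = 47.50°.
D = 2·81.4° − 6·47.50° + 2·180° = 162.80° − 285.03° + 360° = 237.77°.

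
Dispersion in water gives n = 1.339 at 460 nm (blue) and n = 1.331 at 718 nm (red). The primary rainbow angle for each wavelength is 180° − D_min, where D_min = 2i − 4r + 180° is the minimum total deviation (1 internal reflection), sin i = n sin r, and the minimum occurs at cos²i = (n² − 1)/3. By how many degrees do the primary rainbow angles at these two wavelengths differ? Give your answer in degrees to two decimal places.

At 460 nm (n = 1.339): cos²i = 0.26431 → i = 59.062°, r = 39.834°, D_min = 138.786°, rainbow angle = 41.214°.
At 718 nm (n = 1.331): cos²i = 0.25719 → i = 59.527°, r = 40.356°, D_min = 137.630°, rainbow angle = 42.370°.
Angular width = |41.214° − 42.370°| = 1.156°.

1.16°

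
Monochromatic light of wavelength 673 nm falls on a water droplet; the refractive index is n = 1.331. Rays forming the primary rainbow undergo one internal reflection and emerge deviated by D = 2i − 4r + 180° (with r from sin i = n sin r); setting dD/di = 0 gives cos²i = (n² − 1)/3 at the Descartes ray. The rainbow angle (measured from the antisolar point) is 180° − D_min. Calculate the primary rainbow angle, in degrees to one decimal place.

42.4°

cos²i = (1.77156 − 1)/3 = 0.25719; i = arccos(0.50714) = 59.527°.
sin r = sin 59.527°/1.331 = 0.64753; r = 40.356°.
D_min = 2·59.527° − 4·40.356° + 180° = 137.630°.
Rainbow angle = 180° − D_min = 42.370°.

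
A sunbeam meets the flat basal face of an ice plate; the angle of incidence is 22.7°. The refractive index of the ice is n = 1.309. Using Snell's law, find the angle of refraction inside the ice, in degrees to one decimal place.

Snell: sin θ_r = sin θ_i / n = sin 22.7° / 1.309 = 0.3859 / 1.309 = 0.2948.
θ_r = arcsin(0.2948) = 17.15°.

17.1°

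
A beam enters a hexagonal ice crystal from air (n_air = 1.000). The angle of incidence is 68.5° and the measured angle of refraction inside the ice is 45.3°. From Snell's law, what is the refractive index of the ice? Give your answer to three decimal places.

1.309

n = sin θ_i / sin θ_r = sin 68.5° / sin 45.3° = 0.9304 / 0.7108 = 1.3090.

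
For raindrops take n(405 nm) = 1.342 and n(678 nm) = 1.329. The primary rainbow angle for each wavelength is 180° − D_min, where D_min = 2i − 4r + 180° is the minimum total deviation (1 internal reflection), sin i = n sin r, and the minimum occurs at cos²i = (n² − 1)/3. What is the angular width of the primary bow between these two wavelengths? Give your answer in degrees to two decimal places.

At 405 nm (n = 1.342): cos²i = 0.26699 → i = 58.888°, r = 39.641°, D_min = 139.213°, rainbow angle = 40.787°.
At 678 nm (n = 1.329): cos²i = 0.25541 → i = 59.643°, r = 40.487°, D_min = 137.337°, rainbow angle = 42.663°.
Angular width = |40.787° − 42.663°| = 1.876°.

1.88°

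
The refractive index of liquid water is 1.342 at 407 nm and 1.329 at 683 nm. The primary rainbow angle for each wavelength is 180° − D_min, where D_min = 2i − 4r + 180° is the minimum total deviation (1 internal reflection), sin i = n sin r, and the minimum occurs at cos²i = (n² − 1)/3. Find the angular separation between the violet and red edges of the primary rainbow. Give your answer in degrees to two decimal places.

1.88°

At 407 nm (n = 1.342): cos²i = 0.26699 → i = 58.888°, r = 39.641°, D_min = 139.213°, rainbow angle = 40.787°.
At 683 nm (n = 1.329): cos²i = 0.25541 → i = 59.643°, r = 40.487°, D_min = 137.337°, rainbow angle = 42.663°.
Angular width = |40.787° − 42.663°| = 1.876°.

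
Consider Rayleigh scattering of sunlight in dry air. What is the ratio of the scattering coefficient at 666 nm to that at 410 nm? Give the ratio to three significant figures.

0.144

Rayleigh scattering ∝ λ⁻⁴, so the ratio of coefficients is the inverse fourth power of the wavelength ratio.
σ(666)/σ(410) = (410/666)⁴ = (0.6156)⁴ = 0.1436.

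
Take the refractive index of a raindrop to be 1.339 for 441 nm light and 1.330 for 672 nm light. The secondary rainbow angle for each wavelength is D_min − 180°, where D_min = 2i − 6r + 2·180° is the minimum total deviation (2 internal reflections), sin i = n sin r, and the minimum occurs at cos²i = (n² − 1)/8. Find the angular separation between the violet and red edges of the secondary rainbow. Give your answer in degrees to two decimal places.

2.35°

At 441 nm (n = 1.339): cos²i = 0.09912 → i = 71.650°, r = 45.141°, D_min = 232.451°, rainbow angle = 52.451°.
At 672 nm (n = 1.330): cos²i = 0.09611 → i = 71.940°, r = 45.630°, D_min = 230.101°, rainbow angle = 50.101°.
Angular width = |52.451° − 50.101°| = 2.350°.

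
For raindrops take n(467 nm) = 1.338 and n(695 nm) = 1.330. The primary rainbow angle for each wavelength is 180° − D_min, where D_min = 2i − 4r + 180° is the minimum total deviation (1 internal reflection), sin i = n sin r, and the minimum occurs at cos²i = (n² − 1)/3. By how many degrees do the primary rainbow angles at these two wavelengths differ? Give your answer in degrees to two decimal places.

1.16°

At 467 nm (n = 1.338): cos²i = 0.26341 → i = 59.120°, r = 39.899°, D_min = 138.643°, rainbow angle = 41.357°.
At 695 nm (n = 1.330): cos²i = 0.25630 → i = 59.585°, r = 40.422°, D_min = 137.484°, rainbow angle = 42.516°.
Angular width = |41.357° − 42.516°| = 1.160°.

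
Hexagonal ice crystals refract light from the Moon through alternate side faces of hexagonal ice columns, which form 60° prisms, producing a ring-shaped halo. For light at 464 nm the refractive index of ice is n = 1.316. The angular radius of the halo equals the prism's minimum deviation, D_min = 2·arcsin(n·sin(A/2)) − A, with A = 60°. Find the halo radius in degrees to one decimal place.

22.3°

n·sin(A/2) = 1.316 × sin 30° = 1.316 × 0.5000 = 0.6580.
D_min = 2·arcsin(0.6580) − 60° = 2 × 41.148° − 60° = 22.295°.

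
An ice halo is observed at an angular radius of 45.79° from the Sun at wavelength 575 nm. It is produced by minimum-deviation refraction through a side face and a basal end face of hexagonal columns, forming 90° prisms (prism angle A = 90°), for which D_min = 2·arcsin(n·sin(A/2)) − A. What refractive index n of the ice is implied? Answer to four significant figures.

1.310

Rearranging: n = sin((D_min + A)/2) / sin(A/2).
(D_min + A)/2 = (45.79° + 90°)/2 = 67.895°.
n = sin 67.895° / sin 45° = 0.9265 / 0.7071 = 1.3103.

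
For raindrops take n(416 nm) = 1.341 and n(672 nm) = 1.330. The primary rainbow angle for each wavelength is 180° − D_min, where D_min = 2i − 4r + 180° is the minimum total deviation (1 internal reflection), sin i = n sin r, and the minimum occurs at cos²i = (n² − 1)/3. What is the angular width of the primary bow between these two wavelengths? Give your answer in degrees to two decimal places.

At 416 nm (n = 1.341): cos²i = 0.26609 → i = 58.946°, r = 39.705°, D_min = 139.071°, rainbow angle = 40.929°.
At 672 nm (n = 1.330): cos²i = 0.25630 → i = 59.585°, r = 40.422°, D_min = 137.484°, rainbow angle = 42.516°.
Angular width = |40.929° − 42.516°| = 1.588°.

1.59°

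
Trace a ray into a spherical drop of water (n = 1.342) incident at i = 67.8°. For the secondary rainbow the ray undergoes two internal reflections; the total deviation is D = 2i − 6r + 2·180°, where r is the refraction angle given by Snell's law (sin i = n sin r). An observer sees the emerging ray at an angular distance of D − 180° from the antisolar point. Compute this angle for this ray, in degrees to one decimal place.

sin r = sin 67.8° / 1.342 = 0.9259/1.342 = 0.6899; r = 43.62°.
D = 2·67.8° − 6·43.62° + 2·180° = 135.60° − 261.74° + 360° = 233.86°.
Angle from antisolar point = D − 180° = 53.86°.

53.9°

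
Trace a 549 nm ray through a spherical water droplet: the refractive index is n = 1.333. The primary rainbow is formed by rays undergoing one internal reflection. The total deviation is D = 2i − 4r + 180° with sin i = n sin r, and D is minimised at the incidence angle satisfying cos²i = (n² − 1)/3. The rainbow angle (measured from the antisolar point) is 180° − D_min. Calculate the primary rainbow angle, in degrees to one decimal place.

cos²i = (1.77689 − 1)/3 = 0.25896; i = arccos(0.50888) = 59.410°.
sin r = sin 59.410°/1.333 = 0.64579; r = 40.225°.
D_min = 2·59.410° − 4·40.225° + 180° = 137.922°.
Rainbow angle = 180° − D_min = 42.078°.

42.1°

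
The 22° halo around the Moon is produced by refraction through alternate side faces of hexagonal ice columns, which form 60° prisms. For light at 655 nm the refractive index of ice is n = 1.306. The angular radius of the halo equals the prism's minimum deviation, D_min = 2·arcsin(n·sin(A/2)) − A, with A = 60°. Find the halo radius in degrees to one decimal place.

n·sin(A/2) = 1.306 × sin 30° = 1.306 × 0.5000 = 0.6530.
D_min = 2·arcsin(0.6530) − 60° = 2 × 40.768° − 60° = 21.536°.

21.5°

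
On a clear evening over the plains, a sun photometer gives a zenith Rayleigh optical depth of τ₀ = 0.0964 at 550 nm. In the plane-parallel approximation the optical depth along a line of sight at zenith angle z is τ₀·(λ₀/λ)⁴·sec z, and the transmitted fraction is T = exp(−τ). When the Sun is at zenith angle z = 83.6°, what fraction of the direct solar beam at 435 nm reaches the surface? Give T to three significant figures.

0.110

sec 83.6° = 8.9711.
τ = 0.0964 × (550/435)⁴ × 8.9711 = 0.0964 × 2.5556 × 8.9711 = 2.2101.
T = exp(−2.2101) = 0.1097.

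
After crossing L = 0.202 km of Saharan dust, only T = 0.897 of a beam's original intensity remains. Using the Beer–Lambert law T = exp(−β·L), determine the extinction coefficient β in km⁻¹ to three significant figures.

0.538 km⁻¹

Beer–Lambert: T = exp(−βL) ⇒ β = −ln(T)/L = −ln(0.897)/0.202 = 0.1087/0.202 = 0.5381 km⁻¹.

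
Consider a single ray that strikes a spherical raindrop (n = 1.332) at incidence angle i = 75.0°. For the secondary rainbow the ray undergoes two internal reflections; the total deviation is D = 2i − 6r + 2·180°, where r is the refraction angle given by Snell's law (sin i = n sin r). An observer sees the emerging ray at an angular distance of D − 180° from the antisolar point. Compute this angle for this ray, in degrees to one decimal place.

51.1°

sin r = sin 75.0° / 1.332 = 0.9659/1.332 = 0.7252; r = 46.48°.
D = 2·75.0° − 6·46.48° + 2·180° = 150.00° − 278.90° + 360° = 231.10°.
Angle from antisolar point = D − 180° = 51.10°.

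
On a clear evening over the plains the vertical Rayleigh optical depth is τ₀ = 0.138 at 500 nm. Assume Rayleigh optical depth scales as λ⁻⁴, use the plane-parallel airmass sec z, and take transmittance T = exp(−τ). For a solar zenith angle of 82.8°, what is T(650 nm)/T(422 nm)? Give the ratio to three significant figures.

Airmass: sec 82.8° = 7.9787.
τ(650 nm) = 0.138 × (500/650)⁴ × 7.9787 = 0.138 × 0.3501 × 7.9787 = 0.3855.
τ(422 nm) = 0.138 × (500/422)⁴ × 7.9787 = 0.138 × 1.9707 × 7.9787 = 2.1699.
T(650)/T(422) = exp(τ_B − τ_A) = exp(1.7844) = 5.9560.

5.96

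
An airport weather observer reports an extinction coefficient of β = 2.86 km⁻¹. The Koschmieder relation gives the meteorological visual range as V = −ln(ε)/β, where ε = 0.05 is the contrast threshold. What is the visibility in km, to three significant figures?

1.05 km

V = −ln(0.05) / 2.86 = 2.996 / 2.86 = 1.0475 km.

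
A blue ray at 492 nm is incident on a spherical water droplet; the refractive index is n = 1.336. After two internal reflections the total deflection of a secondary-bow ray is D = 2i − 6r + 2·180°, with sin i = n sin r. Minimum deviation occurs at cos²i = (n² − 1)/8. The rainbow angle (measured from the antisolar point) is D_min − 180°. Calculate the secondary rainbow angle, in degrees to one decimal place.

cos²i = (1.78490 − 1)/8 = 0.09811; i = arccos(0.31323) = 71.746°.
sin r = sin 71.746°/1.336 = 0.71084; r = 45.303°.
D_min = 2·71.746° − 6·45.303° + 360° = 231.674°.
Rainbow angle = D_min − 180° = 51.674°.

51.7°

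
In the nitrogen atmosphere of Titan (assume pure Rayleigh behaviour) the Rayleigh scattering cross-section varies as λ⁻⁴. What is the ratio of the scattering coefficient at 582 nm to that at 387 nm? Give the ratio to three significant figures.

0.196

Rayleigh scattering ∝ λ⁻⁴, so the ratio of coefficients is the inverse fourth power of the wavelength ratio.
σ(582)/σ(387) = (387/582)⁴ = (0.6649)⁴ = 0.1955.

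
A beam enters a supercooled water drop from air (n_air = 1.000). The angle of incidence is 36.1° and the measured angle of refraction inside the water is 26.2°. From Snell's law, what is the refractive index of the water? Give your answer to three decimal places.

n = sin θ_i / sin θ_r = sin 36.1° / sin 26.2° = 0.5892 / 0.4415 = 1.3345.

1.335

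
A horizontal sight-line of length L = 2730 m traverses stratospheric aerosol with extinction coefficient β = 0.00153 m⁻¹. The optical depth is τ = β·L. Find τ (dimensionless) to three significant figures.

τ = β·L = 0.00153 × 2730 = 4.1769.

4.18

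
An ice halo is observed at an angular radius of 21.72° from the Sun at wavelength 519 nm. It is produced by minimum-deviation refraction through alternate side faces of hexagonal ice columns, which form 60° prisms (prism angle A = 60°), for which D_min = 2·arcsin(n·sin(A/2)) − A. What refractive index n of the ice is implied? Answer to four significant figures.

Rearranging: n = sin((D_min + A)/2) / sin(A/2).
(D_min + A)/2 = (21.72° + 60°)/2 = 40.860°.
n = sin 40.860° / sin 30° = 0.6542 / 0.5000 = 1.3084.

1.308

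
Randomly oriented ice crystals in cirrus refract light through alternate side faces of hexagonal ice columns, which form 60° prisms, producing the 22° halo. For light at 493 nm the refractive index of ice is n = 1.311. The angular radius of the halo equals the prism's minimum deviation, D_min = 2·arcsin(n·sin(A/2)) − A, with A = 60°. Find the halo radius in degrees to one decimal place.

21.9°

n·sin(A/2) = 1.311 × sin 30° = 1.311 × 0.5000 = 0.6555.
D_min = 2·arcsin(0.6555) − 60° = 2 × 40.958° − 60° = 21.915°.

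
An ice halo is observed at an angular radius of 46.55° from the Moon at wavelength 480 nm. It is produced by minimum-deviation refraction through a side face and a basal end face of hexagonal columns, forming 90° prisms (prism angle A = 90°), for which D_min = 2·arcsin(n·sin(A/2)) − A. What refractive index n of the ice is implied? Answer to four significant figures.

Rearranging: n = sin((D_min + A)/2) / sin(A/2).
(D_min + A)/2 = (46.55° + 90°)/2 = 68.275°.
n = sin 68.275° / sin 45° = 0.9290 / 0.7071 = 1.3138.

1.314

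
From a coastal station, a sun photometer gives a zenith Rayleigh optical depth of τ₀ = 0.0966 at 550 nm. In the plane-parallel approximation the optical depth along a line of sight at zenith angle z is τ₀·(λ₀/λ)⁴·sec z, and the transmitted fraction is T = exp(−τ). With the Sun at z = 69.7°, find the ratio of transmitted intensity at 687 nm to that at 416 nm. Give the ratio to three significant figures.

2.09

Airmass: sec 69.7° = 2.8824.
τ(687 nm) = 0.0966 × (550/687)⁴ × 2.8824 = 0.0966 × 0.4108 × 2.8824 = 0.1144.
τ(416 nm) = 0.0966 × (550/416)⁴ × 2.8824 = 0.0966 × 3.0555 × 2.8824 = 0.8508.
T(687)/T(416) = exp(τ_B − τ_A) = exp(0.7364) = 2.0884.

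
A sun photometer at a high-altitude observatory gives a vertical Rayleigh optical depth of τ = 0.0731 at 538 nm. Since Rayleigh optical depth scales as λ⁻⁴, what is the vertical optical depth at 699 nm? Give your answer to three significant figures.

0.0257

τ(699 nm) = τ(538 nm) × (538/699)⁴ = 0.0731 × (0.7697)⁴ = 0.0731 × 0.3509 = 0.0257.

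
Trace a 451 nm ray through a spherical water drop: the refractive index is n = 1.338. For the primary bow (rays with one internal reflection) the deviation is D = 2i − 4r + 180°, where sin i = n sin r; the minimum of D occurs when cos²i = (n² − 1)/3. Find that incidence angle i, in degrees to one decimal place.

cos²i = (1.338² − 1)/3 = (1.79024 − 1)/3 = 0.26341.
cos i = 0.51324, so i = 59.120°.

59.1°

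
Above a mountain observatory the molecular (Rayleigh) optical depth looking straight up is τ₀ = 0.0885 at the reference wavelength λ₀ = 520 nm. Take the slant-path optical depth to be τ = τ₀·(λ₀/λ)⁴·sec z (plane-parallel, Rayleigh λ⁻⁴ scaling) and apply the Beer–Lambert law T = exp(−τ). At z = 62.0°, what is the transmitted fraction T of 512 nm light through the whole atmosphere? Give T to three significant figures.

sec 62.0° = 2.1301.
τ = 0.0885 × (520/512)⁴ × 2.1301 = 0.0885 × 1.0640 × 2.1301 = 0.2006.
T = exp(−0.2006) = 0.8183.

0.818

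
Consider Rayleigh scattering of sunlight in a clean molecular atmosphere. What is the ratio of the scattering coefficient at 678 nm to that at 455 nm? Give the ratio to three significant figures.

0.203

Rayleigh scattering ∝ λ⁻⁴, so the ratio of coefficients is the inverse fourth power of the wavelength ratio.
σ(678)/σ(455) = (455/678)⁴ = (0.6711)⁴ = 0.2028.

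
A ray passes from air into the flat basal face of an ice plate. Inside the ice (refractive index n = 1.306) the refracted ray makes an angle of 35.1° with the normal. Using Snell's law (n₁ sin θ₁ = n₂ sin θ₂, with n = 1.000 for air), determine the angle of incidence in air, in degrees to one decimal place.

Snell: sin θ_i = n · sin θ_r = 1.306 × sin 35.1° = 1.306 × 0.5750 = 0.7510.
θ_i = arcsin(0.7510) = 48.67°.

48.7°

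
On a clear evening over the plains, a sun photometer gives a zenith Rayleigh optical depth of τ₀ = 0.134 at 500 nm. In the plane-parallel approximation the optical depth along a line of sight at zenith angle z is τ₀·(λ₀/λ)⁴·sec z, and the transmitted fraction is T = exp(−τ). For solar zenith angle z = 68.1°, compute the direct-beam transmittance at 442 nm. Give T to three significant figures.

sec 68.1° = 2.6811.
τ = 0.134 × (500/442)⁴ × 2.6811 = 0.134 × 1.6375 × 2.6811 = 0.5883.
T = exp(−0.5883) = 0.5553.

0.555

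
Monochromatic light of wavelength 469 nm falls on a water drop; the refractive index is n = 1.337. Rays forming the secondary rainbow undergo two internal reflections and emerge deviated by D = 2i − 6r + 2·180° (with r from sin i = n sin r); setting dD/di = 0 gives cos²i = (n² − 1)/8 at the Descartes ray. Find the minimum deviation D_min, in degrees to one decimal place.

231.9°

cos²i = (1.78757 − 1)/8 = 0.09845; i = arccos(0.31376) = 71.714°.
sin r = sin 71.714°/1.337 = 0.71017; r = 45.249°.
D_min = 2·71.714° − 6·45.249° + 360° = 231.934°.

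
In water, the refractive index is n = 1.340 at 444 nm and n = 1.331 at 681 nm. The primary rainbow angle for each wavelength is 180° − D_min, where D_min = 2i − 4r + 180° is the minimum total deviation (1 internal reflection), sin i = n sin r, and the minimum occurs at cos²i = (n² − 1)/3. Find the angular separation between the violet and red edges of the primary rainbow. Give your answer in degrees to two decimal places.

At 444 nm (n = 1.340): cos²i = 0.26520 → i = 59.004°, r = 39.770°, D_min = 138.929°, rainbow angle = 41.071°.
At 681 nm (n = 1.331): cos²i = 0.25719 → i = 59.527°, r = 40.356°, D_min = 137.630°, rainbow angle = 42.370°.
Angular width = |41.071° − 42.370°| = 1.299°.

1.30°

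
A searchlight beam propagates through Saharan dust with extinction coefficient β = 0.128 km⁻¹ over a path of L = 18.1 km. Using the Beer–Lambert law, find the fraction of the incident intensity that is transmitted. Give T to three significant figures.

0.0986

τ = β·L = 0.128 × 18.1 = 2.3168.
T = exp(−2.3168) = 0.0986.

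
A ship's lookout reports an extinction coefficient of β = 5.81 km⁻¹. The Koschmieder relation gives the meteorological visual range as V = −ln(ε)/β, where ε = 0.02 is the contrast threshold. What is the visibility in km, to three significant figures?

0.673 km

V = −ln(0.02) / 5.81 = 3.912 / 5.81 = 0.6733 km.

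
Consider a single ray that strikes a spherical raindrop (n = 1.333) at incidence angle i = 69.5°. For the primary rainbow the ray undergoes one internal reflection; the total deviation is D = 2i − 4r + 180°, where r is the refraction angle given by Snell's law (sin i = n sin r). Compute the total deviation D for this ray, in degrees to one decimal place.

140.4°

sin r = sin 69.5° / 1.333 = 0.9367/1.333 = 0.7027; r = 44.64°.
D = 2·69.5° − 4·44.64° + 180° = 139.00° − 178.57° + 180° = 140.43°.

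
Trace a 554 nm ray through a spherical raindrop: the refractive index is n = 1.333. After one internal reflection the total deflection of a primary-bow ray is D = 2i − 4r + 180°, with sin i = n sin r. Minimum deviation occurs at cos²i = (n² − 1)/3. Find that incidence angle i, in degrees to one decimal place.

59.4°

cos²i = (1.333² − 1)/3 = (1.77689 − 1)/3 = 0.25896.
cos i = 0.50888, so i = 59.410°.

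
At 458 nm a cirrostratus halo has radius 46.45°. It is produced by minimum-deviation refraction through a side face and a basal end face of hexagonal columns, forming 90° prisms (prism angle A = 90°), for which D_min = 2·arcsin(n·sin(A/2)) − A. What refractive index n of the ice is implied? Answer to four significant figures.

1.313

Rearranging: n = sin((D_min + A)/2) / sin(A/2).
(D_min + A)/2 = (46.45° + 90°)/2 = 68.225°.
n = sin 68.225° / sin 45° = 0.9286 / 0.7071 = 1.3133.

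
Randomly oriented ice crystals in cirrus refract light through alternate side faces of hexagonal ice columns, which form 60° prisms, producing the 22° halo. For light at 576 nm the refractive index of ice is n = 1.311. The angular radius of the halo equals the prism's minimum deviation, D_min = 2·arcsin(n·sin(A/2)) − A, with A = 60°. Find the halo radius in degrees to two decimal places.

n·sin(A/2) = 1.311 × sin 30° = 1.311 × 0.5000 = 0.6555.
D_min = 2·arcsin(0.6555) − 60° = 2 × 40.958° − 60° = 21.915°.

21.92°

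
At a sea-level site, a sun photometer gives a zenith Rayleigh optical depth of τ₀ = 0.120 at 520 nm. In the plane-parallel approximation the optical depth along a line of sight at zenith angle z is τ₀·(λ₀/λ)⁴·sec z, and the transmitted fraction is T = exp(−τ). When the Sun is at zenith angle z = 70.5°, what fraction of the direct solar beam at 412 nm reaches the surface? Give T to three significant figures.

0.402

sec 70.5° = 2.9957.
τ = 0.120 × (520/412)⁴ × 2.9957 = 0.120 × 2.5376 × 2.9957 = 0.9122.
T = exp(−0.9122) = 0.4016.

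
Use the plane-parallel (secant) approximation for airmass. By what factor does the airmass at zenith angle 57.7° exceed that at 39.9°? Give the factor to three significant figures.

1.44

X(57.7°)/X(39.9°) = sec 57.7° / sec 39.9° = cos 39.9° / cos 57.7° = 0.7672/0.5344 = 1.4357.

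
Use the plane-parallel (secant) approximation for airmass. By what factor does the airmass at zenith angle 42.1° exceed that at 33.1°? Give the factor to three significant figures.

X(42.1°)/X(33.1°) = sec 42.1° / sec 33.1° = cos 33.1° / cos 42.1° = 0.8377/0.7420 = 1.1290.

1.13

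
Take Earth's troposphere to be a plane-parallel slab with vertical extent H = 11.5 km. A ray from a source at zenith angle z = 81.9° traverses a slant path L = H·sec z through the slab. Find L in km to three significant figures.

81.6 km

sec z = 1/cos 81.9° = 7.0972.
L = 11.5 × 7.0972 = 81.617 km.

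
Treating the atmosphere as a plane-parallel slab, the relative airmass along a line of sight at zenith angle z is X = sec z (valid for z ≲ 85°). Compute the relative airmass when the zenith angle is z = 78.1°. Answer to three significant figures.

4.85

X = sec z = 1/cos 78.1° = 1/0.2062 = 4.8496.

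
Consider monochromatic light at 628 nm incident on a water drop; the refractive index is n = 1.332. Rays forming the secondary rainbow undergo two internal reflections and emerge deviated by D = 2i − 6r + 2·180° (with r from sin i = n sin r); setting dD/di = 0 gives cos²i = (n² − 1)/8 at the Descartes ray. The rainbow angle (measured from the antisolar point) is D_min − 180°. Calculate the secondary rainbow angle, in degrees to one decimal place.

cos²i = (1.77422 − 1)/8 = 0.09678; i = arccos(0.31109) = 71.875°.
sin r = sin 71.875°/1.332 = 0.71350; r = 45.520°.
D_min = 2·71.875° − 6·45.520° + 360° = 230.628°.
Rainbow angle = D_min − 180° = 50.628°.

50.6°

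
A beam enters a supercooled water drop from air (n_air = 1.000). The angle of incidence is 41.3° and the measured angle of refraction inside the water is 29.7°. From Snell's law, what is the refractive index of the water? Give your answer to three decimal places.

1.332

n = sin θ_i / sin θ_r = sin 41.3° / sin 29.7° = 0.6600 / 0.4955 = 1.3321.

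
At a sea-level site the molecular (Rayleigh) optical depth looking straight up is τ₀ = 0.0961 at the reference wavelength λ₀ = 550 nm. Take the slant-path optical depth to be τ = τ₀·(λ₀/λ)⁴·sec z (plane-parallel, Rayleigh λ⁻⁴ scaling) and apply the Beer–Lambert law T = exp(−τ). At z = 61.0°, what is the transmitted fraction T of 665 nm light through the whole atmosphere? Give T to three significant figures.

sec 61.0° = 2.0627.
τ = 0.0961 × (550/665)⁴ × 2.0627 = 0.0961 × 0.4679 × 2.0627 = 0.0928.
T = exp(−0.0928) = 0.9114.

0.911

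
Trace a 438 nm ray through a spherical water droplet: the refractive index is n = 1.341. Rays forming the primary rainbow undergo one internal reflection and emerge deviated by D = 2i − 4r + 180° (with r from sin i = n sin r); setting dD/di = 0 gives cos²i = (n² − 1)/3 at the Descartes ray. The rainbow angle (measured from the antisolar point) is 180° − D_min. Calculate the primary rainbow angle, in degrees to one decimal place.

40.9°

cos²i = (1.79828 − 1)/3 = 0.26609; i = arccos(0.51584) = 58.946°.
sin r = sin 58.946°/1.341 = 0.63884; r = 39.705°.
D_min = 2·58.946° − 4·39.705° + 180° = 139.071°.
Rainbow angle = 180° − D_min = 40.929°.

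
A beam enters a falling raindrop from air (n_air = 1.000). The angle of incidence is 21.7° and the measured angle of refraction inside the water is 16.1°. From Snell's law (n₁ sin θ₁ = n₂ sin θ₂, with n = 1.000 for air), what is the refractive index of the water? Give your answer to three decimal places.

n = sin θ_i / sin θ_r = sin 21.7° / sin 16.1° = 0.3697 / 0.2773 = 1.3333.

1.333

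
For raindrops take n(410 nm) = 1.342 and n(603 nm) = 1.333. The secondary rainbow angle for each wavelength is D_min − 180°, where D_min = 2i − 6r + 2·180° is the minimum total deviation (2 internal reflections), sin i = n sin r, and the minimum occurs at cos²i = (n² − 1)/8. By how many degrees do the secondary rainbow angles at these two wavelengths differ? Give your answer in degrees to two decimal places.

At 410 nm (n = 1.342): cos²i = 0.10012 → i = 71.554°, r = 44.981°, D_min = 233.222°, rainbow angle = 53.222°.
At 603 nm (n = 1.333): cos²i = 0.09711 → i = 71.843°, r = 45.466°, D_min = 230.891°, rainbow angle = 50.891°.
Angular width = |53.222° − 50.891°| = 2.331°.

2.33°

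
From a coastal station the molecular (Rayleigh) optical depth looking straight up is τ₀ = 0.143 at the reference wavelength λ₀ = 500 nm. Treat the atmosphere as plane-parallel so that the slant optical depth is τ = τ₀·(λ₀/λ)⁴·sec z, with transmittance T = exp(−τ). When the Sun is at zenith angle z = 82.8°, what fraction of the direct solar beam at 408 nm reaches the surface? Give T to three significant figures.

sec 82.8° = 7.9787.
τ = 0.143 × (500/408)⁴ × 7.9787 = 0.143 × 2.2555 × 7.9787 = 2.5734.
T = exp(−2.5734) = 0.0763.

0.0763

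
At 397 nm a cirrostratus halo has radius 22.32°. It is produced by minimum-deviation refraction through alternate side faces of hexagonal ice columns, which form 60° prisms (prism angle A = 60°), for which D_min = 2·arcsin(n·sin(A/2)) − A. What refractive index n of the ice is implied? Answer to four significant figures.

1.316

Rearranging: n = sin((D_min + A)/2) / sin(A/2).
(D_min + A)/2 = (22.32° + 60°)/2 = 41.160°.
n = sin 41.160° / sin 30° = 0.6582 / 0.5000 = 1.3163.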